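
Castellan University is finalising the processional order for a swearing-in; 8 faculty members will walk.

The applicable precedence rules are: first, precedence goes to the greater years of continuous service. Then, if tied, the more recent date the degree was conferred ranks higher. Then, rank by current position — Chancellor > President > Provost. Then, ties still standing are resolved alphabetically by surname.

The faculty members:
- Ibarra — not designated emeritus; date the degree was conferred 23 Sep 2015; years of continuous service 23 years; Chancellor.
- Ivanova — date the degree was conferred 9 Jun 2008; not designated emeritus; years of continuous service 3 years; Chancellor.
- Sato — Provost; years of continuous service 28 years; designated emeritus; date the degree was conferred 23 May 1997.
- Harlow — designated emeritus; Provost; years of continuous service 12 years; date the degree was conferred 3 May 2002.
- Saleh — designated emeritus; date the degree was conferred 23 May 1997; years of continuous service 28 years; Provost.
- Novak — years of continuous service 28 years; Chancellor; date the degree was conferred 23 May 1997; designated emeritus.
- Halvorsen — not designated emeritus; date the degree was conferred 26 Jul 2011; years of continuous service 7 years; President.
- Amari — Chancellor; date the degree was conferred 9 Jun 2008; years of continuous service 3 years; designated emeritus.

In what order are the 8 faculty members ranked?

Novak, Saleh, Sato, Ibarra, Harlow, Halvorsen, Amari, Ivanova

By years of continuous service (higher first): Novak, Saleh and Sato (each 28 years); then Ibarra (23 years); then Harlow (12 years); then Halvorsen (7 years); then Amari and Ivanova (both 3 years).
Novak, Saleh and Sato all have date the degree was conferred 23 May 1997, so the next rule applies.
Among Novak, Saleh and Sato, by current position: Novak (Chancellor) before Saleh and Sato (Provost).
Among Saleh and Sato, alphabetically by surname: Saleh before Sato.
Amari and Ivanova both have date the degree was conferred 9 Jun 2008, so the next rule applies.
Amari and Ivanova are each Chancellor, so the next rule applies.
Among Amari and Ivanova, alphabetically by surname: Amari before Ivanova.
Full order: Novak, Saleh, Sato, Ibarra, Harlow, Halvorsen, Amari, Ivanova.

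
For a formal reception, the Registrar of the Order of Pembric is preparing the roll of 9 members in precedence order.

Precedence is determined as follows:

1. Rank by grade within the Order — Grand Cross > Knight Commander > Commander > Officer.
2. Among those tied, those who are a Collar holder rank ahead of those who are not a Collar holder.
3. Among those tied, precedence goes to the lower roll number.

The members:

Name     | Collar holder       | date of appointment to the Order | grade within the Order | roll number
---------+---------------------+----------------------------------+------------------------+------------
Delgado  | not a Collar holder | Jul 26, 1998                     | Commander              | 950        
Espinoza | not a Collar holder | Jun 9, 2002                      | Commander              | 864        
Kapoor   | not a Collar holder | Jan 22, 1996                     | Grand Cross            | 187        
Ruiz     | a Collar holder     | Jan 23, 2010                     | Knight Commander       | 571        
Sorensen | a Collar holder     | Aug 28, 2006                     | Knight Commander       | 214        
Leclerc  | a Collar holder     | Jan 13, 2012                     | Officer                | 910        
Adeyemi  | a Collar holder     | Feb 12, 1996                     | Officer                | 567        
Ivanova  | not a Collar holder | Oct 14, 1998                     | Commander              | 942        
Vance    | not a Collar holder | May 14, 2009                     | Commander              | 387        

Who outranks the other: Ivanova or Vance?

Vance

By grade within the Order: Kapoor (Grand Cross); then Sorensen and Ruiz (Knight Commander); then Vance, Espinoza, Ivanova and Delgado (Commander); then Adeyemi and Leclerc (Officer).
Sorensen and Ruiz are each a Collar holder, so the next rule applies.
Among Sorensen and Ruiz, by roll number (lower first): Sorensen (214) before Ruiz (571).
Vance, Espinoza, Ivanova and Delgado are each not a Collar holder, so the next rule applies.
Among Vance, Espinoza, Ivanova and Delgado, by roll number (lower first): Vance (387) before Espinoza (864) before Ivanova (942) before Delgado (950).
Adeyemi and Leclerc are each a Collar holder, so the next rule applies.
Among Adeyemi and Leclerc, by roll number (lower first): Adeyemi (567) before Leclerc (910).
So Vance takes precedence.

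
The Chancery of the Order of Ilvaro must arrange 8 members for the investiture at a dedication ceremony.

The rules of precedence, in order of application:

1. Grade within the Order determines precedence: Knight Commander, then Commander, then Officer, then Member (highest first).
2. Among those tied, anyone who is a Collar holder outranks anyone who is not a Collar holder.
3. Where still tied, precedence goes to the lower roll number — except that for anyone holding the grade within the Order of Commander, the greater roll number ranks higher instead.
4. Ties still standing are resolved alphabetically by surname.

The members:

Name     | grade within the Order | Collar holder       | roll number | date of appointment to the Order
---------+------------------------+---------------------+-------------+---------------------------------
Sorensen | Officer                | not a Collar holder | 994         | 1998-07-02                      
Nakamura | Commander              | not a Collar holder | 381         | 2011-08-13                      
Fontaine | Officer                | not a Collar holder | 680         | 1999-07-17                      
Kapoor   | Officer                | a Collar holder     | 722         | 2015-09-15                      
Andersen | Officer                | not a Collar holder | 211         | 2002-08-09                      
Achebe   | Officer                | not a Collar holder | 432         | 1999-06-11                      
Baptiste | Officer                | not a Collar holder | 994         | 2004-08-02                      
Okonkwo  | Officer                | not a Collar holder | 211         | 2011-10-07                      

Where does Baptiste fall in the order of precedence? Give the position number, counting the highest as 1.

7

By grade within the Order: Nakamura (Commander); then Kapoor, Andersen, Okonkwo, Achebe, Fontaine, Baptiste and Sorensen (Officer).
Among Kapoor, Andersen, Okonkwo, Achebe, Fontaine, Baptiste and Sorensen, a Collar holder before not a Collar holder: Kapoor (a Collar holder) before Andersen, Okonkwo, Achebe, Fontaine, Baptiste and Sorensen (not a Collar holder).
Among Andersen, Okonkwo, Achebe, Fontaine, Baptiste and Sorensen, by roll number (lower first): Andersen and Okonkwo (211) before Achebe (432) before Fontaine (680) before Baptiste and Sorensen (994).
Among Andersen and Okonkwo, alphabetically by surname: Andersen before Okonkwo.
Among Baptiste and Sorensen, alphabetically by surname: Baptiste before Sorensen.
Order: Nakamura, Kapoor, Andersen, Okonkwo, Achebe, Fontaine, Baptiste, Sorensen. So position 7.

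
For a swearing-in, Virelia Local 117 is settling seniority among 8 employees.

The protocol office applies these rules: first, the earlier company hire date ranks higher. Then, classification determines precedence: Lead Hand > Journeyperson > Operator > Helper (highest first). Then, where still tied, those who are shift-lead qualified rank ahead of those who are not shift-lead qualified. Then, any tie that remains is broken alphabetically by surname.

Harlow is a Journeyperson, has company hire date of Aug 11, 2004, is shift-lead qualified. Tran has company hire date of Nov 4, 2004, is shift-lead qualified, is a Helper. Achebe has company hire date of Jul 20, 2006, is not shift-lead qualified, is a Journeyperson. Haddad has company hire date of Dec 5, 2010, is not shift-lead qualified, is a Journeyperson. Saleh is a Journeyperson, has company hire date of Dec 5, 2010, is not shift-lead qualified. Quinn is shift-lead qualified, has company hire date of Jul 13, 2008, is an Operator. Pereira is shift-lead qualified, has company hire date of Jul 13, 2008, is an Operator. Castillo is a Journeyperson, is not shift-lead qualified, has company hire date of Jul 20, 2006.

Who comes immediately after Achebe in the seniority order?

Castillo

By company hire date (earlier first): Harlow (Aug 11, 2004); then Tran (Nov 4, 2004); then Achebe and Castillo (both Jul 20, 2006); then Pereira and Quinn (both Jul 13, 2008); then Haddad and Saleh (both Dec 5, 2010).
Achebe and Castillo are each Journeyperson, so the next rule applies.
Achebe and Castillo are each not shift-lead qualified, so the next rule applies.
Among Achebe and Castillo, alphabetically by surname: Achebe before Castillo.
Pereira and Quinn are each Operator, so the next rule applies.
Pereira and Quinn are each shift-lead qualified, so the next rule applies.
Among Pereira and Quinn, alphabetically by surname: Pereira before Quinn.
Haddad and Saleh are each Journeyperson, so the next rule applies.
Haddad and Saleh are each not shift-lead qualified, so the next rule applies.
Among Haddad and Saleh, alphabetically by surname: Haddad before Saleh.
Order: Harlow, Tran, Achebe, Castillo, Pereira, Quinn, Haddad, Saleh.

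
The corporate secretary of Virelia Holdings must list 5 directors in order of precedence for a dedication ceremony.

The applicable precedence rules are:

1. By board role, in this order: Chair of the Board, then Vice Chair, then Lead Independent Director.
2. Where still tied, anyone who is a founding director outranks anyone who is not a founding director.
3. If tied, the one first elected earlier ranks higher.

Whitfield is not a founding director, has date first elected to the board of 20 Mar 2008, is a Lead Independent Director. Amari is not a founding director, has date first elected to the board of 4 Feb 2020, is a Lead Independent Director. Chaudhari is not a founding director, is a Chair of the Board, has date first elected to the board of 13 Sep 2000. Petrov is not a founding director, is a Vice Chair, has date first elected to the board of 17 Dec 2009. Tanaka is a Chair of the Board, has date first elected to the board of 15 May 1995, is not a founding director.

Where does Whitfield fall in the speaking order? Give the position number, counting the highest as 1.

By board role: Tanaka and Chaudhari (Chair of the Board); then Petrov (Vice Chair); then Whitfield and Amari (Lead Independent Director).
Tanaka and Chaudhari are each not a founding director, so the next rule applies.
Among Tanaka and Chaudhari, by date first elected to the board (earlier first): Tanaka (15 May 1995) before Chaudhari (13 Sep 2000).
Whitfield and Amari are each not a founding director, so the next rule applies.
Among Whitfield and Amari, by date first elected to the board (earlier first): Whitfield (20 Mar 2008) before Amari (4 Feb 2020).
Order: Tanaka, Chaudhari, Petrov, Whitfield, Amari. So position 4.

4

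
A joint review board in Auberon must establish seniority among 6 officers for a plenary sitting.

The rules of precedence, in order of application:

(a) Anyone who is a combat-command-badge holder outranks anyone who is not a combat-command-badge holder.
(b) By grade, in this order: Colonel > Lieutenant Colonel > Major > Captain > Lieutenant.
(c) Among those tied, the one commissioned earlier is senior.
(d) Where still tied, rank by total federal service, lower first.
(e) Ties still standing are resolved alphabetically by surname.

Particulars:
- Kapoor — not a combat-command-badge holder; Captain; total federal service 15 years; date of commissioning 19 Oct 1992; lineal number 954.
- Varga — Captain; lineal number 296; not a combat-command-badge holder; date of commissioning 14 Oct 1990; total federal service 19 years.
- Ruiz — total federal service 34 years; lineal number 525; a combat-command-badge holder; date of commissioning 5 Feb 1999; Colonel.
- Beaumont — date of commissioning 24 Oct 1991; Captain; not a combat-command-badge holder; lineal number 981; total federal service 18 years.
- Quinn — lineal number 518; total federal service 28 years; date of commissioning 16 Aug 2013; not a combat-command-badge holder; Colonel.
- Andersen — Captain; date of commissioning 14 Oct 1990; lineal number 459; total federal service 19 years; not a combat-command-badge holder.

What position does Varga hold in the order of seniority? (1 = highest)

By the first rule: Ruiz (a combat-command-badge holder); then Quinn, Andersen, Varga, Beaumont and Kapoor (each not a combat-command-badge holder).
Among Quinn, Andersen, Varga, Beaumont and Kapoor, by grade: Quinn (Colonel) before Andersen, Varga, Beaumont and Kapoor (Captain).
Among Andersen, Varga, Beaumont and Kapoor, by date of commissioning (earlier first): Andersen and Varga (14 Oct 1990) before Beaumont (24 Oct 1991) before Kapoor (19 Oct 1992).
Andersen and Varga both have total federal service 19 years, so the next rule applies.
Among Andersen and Varga, alphabetically by surname: Andersen before Varga.
Order: Ruiz, Quinn, Andersen, Varga, Beaumont, Kapoor. So position 4.

4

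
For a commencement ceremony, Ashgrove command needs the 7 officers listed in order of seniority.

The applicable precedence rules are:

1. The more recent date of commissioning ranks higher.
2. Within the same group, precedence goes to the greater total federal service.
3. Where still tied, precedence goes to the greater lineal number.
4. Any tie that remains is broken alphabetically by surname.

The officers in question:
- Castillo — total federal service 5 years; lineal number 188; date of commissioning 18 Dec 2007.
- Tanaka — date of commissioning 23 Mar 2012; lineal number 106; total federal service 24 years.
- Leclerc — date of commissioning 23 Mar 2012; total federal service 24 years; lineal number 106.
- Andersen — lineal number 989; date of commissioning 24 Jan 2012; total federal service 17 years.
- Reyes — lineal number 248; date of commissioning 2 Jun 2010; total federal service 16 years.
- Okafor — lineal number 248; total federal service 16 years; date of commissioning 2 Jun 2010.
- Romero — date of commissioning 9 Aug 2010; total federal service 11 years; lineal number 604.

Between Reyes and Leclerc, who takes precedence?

By date of commissioning (later first): Leclerc and Tanaka (both 23 Mar 2012); then Andersen (24 Jan 2012); then Romero (9 Aug 2010); then Okafor and Reyes (both 2 Jun 2010); then Castillo (18 Dec 2007).
Leclerc and Tanaka both have total federal service 24 years, so the next rule applies.
Leclerc and Tanaka both have lineal number 106, so the next rule applies.
Among Leclerc and Tanaka, alphabetically by surname: Leclerc before Tanaka.
Okafor and Reyes both have total federal service 16 years, so the next rule applies.
Okafor and Reyes both have lineal number 248, so the next rule applies.
Among Okafor and Reyes, alphabetically by surname: Okafor before Reyes.
So Leclerc takes precedence.

Leclerc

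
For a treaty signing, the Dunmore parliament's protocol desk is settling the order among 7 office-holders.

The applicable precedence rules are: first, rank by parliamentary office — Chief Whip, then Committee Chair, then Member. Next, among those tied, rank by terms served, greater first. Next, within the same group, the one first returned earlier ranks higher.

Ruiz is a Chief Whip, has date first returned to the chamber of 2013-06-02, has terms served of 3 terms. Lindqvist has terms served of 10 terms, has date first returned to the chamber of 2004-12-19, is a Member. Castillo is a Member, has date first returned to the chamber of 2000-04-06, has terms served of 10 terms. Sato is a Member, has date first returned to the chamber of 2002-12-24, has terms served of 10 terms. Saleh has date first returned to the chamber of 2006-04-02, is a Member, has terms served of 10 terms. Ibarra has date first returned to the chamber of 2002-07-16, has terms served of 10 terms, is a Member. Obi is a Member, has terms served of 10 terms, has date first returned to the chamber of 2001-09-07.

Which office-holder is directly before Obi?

Castillo

By parliamentary office: Ruiz (Chief Whip); then Castillo, Obi, Ibarra, Sato, Lindqvist and Saleh (Member).
Castillo, Obi, Ibarra, Sato, Lindqvist and Saleh all have terms served 10 terms, so the next rule applies.
Among Castillo, Obi, Ibarra, Sato, Lindqvist and Saleh, by date first returned to the chamber (earlier first): Castillo (2000-04-06) before Obi (2001-09-07) before Ibarra (2002-07-16) before Sato (2002-12-24) before Lindqvist (2004-12-19) before Saleh (2006-04-02).
Order: Ruiz, Castillo, Obi, Ibarra, Sato, Lindqvist, Saleh.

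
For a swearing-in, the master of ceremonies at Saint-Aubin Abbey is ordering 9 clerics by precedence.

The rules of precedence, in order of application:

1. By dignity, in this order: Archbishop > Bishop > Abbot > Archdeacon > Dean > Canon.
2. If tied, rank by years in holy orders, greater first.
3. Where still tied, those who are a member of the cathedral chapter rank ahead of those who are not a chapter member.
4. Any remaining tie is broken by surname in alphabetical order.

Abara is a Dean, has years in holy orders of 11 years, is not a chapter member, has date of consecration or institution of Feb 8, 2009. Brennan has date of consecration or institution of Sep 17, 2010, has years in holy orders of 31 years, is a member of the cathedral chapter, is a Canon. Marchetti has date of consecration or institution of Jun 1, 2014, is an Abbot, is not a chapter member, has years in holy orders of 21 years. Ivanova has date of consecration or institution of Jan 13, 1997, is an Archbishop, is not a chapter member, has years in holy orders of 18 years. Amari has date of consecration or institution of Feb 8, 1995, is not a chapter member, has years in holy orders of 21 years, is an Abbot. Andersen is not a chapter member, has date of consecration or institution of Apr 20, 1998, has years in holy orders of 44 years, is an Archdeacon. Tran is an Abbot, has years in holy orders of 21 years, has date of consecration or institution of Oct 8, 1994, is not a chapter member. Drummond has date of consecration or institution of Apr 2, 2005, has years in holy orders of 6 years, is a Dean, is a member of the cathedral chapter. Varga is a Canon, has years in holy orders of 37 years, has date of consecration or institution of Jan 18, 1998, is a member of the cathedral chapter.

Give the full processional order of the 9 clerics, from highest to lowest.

By dignity: Ivanova (Archbishop); then Amari, Marchetti and Tran (Abbot); then Andersen (Archdeacon); then Abara and Drummond (Dean); then Varga and Brennan (Canon).
Amari, Marchetti and Tran all have years in holy orders 21 years, so the next rule applies.
Amari, Marchetti and Tran are each not a chapter member, so the next rule applies.
Among Amari, Marchetti and Tran, alphabetically by surname: Amari before Marchetti before Tran.
Among Abara and Drummond, by years in holy orders (higher first): Abara (11 years) before Drummond (6 years).
Among Varga and Brennan, by years in holy orders (higher first): Varga (37 years) before Brennan (31 years).
Full order: Ivanova, Amari, Marchetti, Tran, Andersen, Abara, Drummond, Varga, Brennan.

Ivanova, Amari, Marchetti, Tran, Andersen, Abara, Drummond, Varga, Brennan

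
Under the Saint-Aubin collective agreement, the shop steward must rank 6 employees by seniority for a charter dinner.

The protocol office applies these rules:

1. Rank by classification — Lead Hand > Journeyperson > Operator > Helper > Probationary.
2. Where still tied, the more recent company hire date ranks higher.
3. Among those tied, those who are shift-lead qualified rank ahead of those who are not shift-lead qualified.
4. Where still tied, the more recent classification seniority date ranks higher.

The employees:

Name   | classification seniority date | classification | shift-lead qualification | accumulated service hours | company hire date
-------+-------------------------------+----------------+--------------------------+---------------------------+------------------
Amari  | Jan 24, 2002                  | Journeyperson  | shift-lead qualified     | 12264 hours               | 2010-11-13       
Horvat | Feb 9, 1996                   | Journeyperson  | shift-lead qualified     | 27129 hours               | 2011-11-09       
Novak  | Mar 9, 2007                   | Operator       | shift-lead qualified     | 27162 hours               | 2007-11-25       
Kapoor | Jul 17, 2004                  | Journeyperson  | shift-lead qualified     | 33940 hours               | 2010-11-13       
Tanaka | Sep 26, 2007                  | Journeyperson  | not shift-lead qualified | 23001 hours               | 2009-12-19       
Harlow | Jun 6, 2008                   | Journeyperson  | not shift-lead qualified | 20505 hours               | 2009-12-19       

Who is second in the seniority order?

Kapoor

By classification: Horvat, Kapoor, Amari, Harlow and Tanaka (Journeyperson); then Novak (Operator).
Among Horvat, Kapoor, Amari, Harlow and Tanaka, by company hire date (later first): Horvat (2011-11-09) before Kapoor and Amari (2010-11-13) before Harlow and Tanaka (2009-12-19).
Kapoor and Amari are each shift-lead qualified, so the next rule applies.
Among Kapoor and Amari, by classification seniority date (later first): Kapoor (Jul 17, 2004) before Amari (Jan 24, 2002).
Harlow and Tanaka are each not shift-lead qualified, so the next rule applies.
Among Harlow and Tanaka, by classification seniority date (later first): Harlow (Jun 6, 2008) before Tanaka (Sep 26, 2007).
Order: Horvat, Kapoor, Amari, Harlow, Tanaka, Novak.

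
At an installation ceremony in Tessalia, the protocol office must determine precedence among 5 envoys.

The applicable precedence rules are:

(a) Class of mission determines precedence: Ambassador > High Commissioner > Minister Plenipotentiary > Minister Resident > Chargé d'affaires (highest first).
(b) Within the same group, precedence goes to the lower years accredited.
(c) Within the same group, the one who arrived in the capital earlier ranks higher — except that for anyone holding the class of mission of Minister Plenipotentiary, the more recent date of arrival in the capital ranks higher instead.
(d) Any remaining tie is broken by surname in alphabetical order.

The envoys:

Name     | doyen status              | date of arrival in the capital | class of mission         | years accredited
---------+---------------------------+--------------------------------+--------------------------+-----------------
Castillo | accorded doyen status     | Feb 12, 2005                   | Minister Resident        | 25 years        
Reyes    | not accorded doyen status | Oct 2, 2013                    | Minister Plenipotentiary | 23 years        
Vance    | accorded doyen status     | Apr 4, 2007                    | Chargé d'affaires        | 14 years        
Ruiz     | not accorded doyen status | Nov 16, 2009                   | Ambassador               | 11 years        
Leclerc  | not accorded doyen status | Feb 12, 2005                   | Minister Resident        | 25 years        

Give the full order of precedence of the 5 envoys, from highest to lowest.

Ruiz, Reyes, Castillo, Leclerc, Vance

By class of mission: Ruiz (Ambassador); then Reyes (Minister Plenipotentiary); then Castillo and Leclerc (Minister Resident); then Vance (Chargé d'affaires).
Castillo and Leclerc both have years accredited 25 years, so the next rule applies.
Castillo and Leclerc both have date of arrival in the capital Feb 12, 2005, so the next rule applies.
Among Castillo and Leclerc, alphabetically by surname: Castillo before Leclerc.
Full order: Ruiz, Reyes, Castillo, Leclerc, Vance.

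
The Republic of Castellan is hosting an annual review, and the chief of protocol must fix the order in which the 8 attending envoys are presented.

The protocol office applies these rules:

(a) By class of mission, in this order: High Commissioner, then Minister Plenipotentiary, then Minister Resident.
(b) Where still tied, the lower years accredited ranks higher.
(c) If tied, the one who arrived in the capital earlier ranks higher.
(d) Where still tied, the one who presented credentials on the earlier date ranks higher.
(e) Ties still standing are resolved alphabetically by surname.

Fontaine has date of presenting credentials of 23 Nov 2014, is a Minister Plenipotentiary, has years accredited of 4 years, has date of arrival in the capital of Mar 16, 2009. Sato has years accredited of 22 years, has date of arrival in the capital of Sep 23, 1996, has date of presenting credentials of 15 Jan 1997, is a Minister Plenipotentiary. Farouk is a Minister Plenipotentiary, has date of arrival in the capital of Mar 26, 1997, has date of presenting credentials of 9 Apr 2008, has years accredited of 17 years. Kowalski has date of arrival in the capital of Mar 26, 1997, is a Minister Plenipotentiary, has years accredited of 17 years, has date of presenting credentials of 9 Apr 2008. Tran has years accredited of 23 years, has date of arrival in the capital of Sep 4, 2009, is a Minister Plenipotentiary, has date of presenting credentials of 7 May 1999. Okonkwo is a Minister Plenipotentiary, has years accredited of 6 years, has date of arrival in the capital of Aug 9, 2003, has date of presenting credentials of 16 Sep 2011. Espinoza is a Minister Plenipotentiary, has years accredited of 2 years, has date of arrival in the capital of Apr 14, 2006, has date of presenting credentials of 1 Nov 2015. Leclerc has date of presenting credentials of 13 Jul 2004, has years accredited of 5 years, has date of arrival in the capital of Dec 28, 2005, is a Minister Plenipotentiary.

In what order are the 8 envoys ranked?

Espinoza, Fontaine, Leclerc, Okonkwo, Farouk, Kowalski, Sato, Tran

By class of mission: Espinoza, Fontaine, Leclerc, Okonkwo, Farouk, Kowalski, Sato and Tran (Minister Plenipotentiary).
Among Espinoza, Fontaine, Leclerc, Okonkwo, Farouk, Kowalski, Sato and Tran, by years accredited (lower first): Espinoza (2 years) before Fontaine (4 years) before Leclerc (5 years) before Okonkwo (6 years) before Farouk and Kowalski (17 years) before Sato (22 years) before Tran (23 years).
Farouk and Kowalski both have date of arrival in the capital Mar 26, 1997, so the next rule applies.
Farouk and Kowalski both have date of presenting credentials 9 Apr 2008, so the next rule applies.
Among Farouk and Kowalski, alphabetically by surname: Farouk before Kowalski.
Full order: Espinoza, Fontaine, Leclerc, Okonkwo, Farouk, Kowalski, Sato, Tran.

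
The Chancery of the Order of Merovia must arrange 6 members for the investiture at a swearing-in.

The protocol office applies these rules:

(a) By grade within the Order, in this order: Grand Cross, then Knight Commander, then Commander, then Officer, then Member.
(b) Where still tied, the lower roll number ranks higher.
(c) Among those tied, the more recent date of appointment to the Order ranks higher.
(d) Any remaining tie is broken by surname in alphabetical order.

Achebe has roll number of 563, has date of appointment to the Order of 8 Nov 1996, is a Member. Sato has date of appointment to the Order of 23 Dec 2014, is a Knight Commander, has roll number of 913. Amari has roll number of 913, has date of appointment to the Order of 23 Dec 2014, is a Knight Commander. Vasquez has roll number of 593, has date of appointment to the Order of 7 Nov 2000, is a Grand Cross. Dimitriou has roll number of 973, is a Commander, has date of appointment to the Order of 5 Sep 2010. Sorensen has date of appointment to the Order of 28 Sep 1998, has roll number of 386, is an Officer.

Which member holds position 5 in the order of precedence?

Sorensen

By grade within the Order: Vasquez (Grand Cross); then Amari and Sato (Knight Commander); then Dimitriou (Commander); then Sorensen (Officer); then Achebe (Member).
Amari and Sato both have roll number 913, so the next rule applies.
Amari and Sato both have date of appointment to the Order 23 Dec 2014, so the next rule applies.
Among Amari and Sato, alphabetically by surname: Amari before Sato.
Order: Vasquez, Amari, Sato, Dimitriou, Sorensen, Achebe.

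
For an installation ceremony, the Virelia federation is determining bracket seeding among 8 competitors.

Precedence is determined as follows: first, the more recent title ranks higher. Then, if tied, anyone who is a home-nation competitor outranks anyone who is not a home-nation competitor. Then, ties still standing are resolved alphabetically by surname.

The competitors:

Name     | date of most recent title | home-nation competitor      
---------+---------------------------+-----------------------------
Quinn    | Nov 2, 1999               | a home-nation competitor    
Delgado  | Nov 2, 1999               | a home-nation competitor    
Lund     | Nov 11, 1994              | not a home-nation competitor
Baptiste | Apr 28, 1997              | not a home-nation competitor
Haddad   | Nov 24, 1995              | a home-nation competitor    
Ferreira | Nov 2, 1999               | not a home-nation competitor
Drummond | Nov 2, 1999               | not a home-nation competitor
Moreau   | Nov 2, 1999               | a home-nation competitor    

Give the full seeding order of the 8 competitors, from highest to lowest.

Delgado, Moreau, Quinn, Drummond, Ferreira, Baptiste, Haddad, Lund

By date of most recent title (later first): Delgado, Moreau, Quinn, Drummond and Ferreira (each Nov 2, 1999); then Baptiste (Apr 28, 1997); then Haddad (Nov 24, 1995); then Lund (Nov 11, 1994).
Among Delgado, Moreau, Quinn, Drummond and Ferreira, a home-nation competitor before not a home-nation competitor: Delgado, Moreau and Quinn (a home-nation competitor) before Drummond and Ferreira (not a home-nation competitor).
Among Delgado, Moreau and Quinn, alphabetically by surname: Delgado before Moreau before Quinn.
Among Drummond and Ferreira, alphabetically by surname: Drummond before Ferreira.
Full order: Delgado, Moreau, Quinn, Drummond, Ferreira, Baptiste, Haddad, Lund.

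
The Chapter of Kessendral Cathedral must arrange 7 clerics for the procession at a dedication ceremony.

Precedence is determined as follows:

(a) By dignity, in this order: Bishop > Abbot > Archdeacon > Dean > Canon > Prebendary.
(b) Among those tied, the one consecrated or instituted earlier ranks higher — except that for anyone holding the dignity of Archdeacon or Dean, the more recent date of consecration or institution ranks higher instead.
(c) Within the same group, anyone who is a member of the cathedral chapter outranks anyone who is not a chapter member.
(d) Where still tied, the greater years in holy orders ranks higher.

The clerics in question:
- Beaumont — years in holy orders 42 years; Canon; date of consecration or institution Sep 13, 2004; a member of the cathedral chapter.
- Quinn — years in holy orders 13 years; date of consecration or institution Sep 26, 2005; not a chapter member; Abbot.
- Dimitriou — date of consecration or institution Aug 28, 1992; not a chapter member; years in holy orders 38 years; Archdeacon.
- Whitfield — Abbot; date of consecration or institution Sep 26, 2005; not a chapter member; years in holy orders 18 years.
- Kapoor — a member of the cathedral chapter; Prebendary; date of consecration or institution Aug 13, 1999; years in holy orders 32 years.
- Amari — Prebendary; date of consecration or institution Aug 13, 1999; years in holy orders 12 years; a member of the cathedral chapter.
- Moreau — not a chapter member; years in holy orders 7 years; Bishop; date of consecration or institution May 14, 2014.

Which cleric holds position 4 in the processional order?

Dimitriou

By dignity: Moreau (Bishop); then Whitfield and Quinn (Abbot); then Dimitriou (Archdeacon); then Beaumont (Canon); then Kapoor and Amari (Prebendary).
Whitfield and Quinn both have date of consecration or institution Sep 26, 2005, so the next rule applies.
Whitfield and Quinn are each not a chapter member, so the next rule applies.
Among Whitfield and Quinn, by years in holy orders (higher first): Whitfield (18 years) before Quinn (13 years).
Kapoor and Amari both have date of consecration or institution Aug 13, 1999, so the next rule applies.
Kapoor and Amari are each a member of the cathedral chapter, so the next rule applies.
Among Kapoor and Amari, by years in holy orders (higher first): Kapoor (32 years) before Amari (12 years).
Order: Moreau, Whitfield, Quinn, Dimitriou, Beaumont, Kapoor, Amari.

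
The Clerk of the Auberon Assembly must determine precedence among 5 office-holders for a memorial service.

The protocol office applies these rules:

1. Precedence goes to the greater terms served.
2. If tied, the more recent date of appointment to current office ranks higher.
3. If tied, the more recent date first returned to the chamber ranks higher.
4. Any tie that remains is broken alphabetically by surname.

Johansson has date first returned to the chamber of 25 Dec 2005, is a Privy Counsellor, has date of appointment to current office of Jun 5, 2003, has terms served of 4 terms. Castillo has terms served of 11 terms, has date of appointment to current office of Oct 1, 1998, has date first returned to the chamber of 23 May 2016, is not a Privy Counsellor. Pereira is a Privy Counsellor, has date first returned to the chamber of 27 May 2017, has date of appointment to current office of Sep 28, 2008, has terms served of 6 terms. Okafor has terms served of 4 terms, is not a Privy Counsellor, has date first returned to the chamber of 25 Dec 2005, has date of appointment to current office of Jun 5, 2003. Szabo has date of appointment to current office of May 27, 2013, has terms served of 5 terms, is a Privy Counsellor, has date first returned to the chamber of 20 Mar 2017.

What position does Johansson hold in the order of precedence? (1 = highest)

4

By terms served (higher first): Castillo (11 terms); then Pereira (6 terms); then Szabo (5 terms); then Johansson and Okafor (both 4 terms).
Johansson and Okafor both have date of appointment to current office Jun 5, 2003, so the next rule applies.
Johansson and Okafor both have date first returned to the chamber 25 Dec 2005, so the next rule applies.
Among Johansson and Okafor, alphabetically by surname: Johansson before Okafor.
Order: Castillo, Pereira, Szabo, Johansson, Okafor. So position 4.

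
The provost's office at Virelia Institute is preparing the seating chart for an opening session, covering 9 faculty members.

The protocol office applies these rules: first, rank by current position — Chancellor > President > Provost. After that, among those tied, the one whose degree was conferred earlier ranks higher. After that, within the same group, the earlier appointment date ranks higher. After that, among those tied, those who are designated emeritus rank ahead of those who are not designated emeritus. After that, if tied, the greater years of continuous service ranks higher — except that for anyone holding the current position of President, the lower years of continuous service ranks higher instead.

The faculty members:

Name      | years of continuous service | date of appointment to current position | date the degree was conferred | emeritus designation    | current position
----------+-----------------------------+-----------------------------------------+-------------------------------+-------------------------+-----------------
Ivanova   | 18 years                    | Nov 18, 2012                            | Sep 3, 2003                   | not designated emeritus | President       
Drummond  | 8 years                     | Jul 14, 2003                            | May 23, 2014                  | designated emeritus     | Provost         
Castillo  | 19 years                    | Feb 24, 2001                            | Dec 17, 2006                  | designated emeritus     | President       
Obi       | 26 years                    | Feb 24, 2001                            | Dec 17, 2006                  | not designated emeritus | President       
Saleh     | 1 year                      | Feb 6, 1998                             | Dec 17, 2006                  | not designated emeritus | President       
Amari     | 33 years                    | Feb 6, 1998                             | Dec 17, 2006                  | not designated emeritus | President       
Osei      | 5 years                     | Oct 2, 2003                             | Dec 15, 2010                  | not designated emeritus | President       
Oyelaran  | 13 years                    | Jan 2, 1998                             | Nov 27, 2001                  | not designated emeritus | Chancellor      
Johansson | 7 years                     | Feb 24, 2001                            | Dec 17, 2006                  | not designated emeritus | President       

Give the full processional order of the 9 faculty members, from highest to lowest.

By current position: Oyelaran (Chancellor); then Ivanova, Saleh, Amari, Castillo, Johansson, Obi and Osei (President); then Drummond (Provost).
Among Ivanova, Saleh, Amari, Castillo, Johansson, Obi and Osei, by date the degree was conferred (earlier first): Ivanova (Sep 3, 2003) before Saleh, Amari, Castillo, Johansson and Obi (Dec 17, 2006) before Osei (Dec 15, 2010).
Among Saleh, Amari, Castillo, Johansson and Obi, by date of appointment to current position (earlier first): Saleh and Amari (Feb 6, 1998) before Castillo, Johansson and Obi (Feb 24, 2001).
Saleh and Amari are each not designated emeritus, so the next rule applies.
Among Saleh and Amari, by years of continuous service (lower first) (reversed rule for this group): Saleh (1 year) before Amari (33 years).
Among Castillo, Johansson and Obi, designated emeritus before not designated emeritus: Castillo (designated emeritus) before Johansson and Obi (not designated emeritus).
Among Johansson and Obi, by years of continuous service (lower first) (reversed rule for this group): Johansson (7 years) before Obi (26 years).
Full order: Oyelaran, Ivanova, Saleh, Amari, Castillo, Johansson, Obi, Osei, Drummond.

Oyelaran, Ivanova, Saleh, Amari, Castillo, Johansson, Obi, Osei, Drummond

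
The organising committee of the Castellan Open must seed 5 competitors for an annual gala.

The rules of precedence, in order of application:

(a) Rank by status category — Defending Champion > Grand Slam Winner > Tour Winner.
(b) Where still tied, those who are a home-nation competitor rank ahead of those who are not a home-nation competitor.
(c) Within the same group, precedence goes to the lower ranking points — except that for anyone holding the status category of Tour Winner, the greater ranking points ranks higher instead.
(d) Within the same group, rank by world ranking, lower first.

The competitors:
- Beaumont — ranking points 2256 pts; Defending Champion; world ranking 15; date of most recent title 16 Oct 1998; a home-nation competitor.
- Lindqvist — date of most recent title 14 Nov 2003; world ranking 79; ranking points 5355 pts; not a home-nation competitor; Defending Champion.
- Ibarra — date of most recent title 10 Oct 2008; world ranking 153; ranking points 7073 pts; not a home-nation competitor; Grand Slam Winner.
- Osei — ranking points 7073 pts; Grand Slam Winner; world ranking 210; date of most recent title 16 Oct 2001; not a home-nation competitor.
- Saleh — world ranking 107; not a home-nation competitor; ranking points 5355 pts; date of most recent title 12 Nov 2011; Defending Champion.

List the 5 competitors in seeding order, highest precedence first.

Beaumont, Lindqvist, Saleh, Ibarra, Osei

By status category: Beaumont, Lindqvist and Saleh (Defending Champion); then Ibarra and Osei (Grand Slam Winner).
Among Beaumont, Lindqvist and Saleh, a home-nation competitor before not a home-nation competitor: Beaumont (a home-nation competitor) before Lindqvist and Saleh (not a home-nation competitor).
Lindqvist and Saleh both have ranking points 5355 pts, so the next rule applies.
Among Lindqvist and Saleh, by world ranking (lower first): Lindqvist (79) before Saleh (107).
Ibarra and Osei are each not a home-nation competitor, so the next rule applies.
Ibarra and Osei both have ranking points 7073 pts, so the next rule applies.
Among Ibarra and Osei, by world ranking (lower first): Ibarra (153) before Osei (210).
Full order: Beaumont, Lindqvist, Saleh, Ibarra, Osei.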